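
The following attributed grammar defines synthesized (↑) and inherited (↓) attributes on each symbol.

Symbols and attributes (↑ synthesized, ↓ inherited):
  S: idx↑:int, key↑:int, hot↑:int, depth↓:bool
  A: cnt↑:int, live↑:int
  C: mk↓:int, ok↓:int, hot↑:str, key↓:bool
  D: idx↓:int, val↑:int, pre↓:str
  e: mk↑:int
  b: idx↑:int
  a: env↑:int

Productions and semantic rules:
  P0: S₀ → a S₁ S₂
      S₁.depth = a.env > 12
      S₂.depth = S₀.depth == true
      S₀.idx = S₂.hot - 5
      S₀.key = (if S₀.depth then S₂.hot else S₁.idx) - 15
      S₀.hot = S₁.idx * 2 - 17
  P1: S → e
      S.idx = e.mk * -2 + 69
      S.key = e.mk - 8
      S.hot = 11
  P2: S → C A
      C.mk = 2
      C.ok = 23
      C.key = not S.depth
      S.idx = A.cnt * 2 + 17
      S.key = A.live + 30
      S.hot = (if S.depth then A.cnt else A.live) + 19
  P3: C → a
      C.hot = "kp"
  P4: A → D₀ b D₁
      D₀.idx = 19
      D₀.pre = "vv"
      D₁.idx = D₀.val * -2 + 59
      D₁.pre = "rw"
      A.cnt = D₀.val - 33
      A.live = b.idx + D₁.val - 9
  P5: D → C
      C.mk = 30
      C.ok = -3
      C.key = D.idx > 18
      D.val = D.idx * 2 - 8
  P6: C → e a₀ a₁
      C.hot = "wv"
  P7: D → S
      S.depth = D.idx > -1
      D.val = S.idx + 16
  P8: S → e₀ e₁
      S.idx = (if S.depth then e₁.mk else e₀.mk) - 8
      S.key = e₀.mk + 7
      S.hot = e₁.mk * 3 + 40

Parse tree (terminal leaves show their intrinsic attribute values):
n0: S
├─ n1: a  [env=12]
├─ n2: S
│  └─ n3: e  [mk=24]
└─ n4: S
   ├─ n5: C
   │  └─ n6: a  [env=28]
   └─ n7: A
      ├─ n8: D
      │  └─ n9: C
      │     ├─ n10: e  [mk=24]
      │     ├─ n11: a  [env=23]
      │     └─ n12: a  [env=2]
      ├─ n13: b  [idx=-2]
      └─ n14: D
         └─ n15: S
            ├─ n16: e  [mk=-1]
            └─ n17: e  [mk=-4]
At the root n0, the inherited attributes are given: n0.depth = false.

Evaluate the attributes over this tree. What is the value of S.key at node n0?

1. n0.depth = false  [given at root]
2. n1.env = 12  [terminal]
3. n2.depth = false  [a.env > 12]
4. n3.mk = 24  [terminal]
5. n2.idx = 21  [e.mk * -2 + 69]
6. n2.key = 16  [e.mk - 8]
7. n2.hot = 11  [11]
8. n4.depth = false  [S₀.depth == true]
9. n5.mk = 2  [2]
10. n5.ok = 23  [23]
11. n5.key = true  [not S.depth]
12. n6.env = 28  [terminal]
13. n5.hot = "kp"  ["kp"]
14. n8.idx = 19  [19]
15. n8.pre = "vv"  ["vv"]
16. n9.mk = 30  [30]
17. n9.ok = -3  [-3]
18. n9.key = true  [D.idx > 18]
19. n10.mk = 24  [terminal]
20. n11.env = 23  [terminal]
21. n12.env = 2  [terminal]
22. n9.hot = "wv"  ["wv"]
23. n8.val = 30  [D.idx * 2 - 8]
24. n13.idx = -2  [terminal]
25. n14.idx = -1  [D₀.val * -2 + 59]
26. n14.pre = "rw"  ["rw"]
27. n15.depth = false  [D.idx > -1]
28. n16.mk = -1  [terminal]
29. n17.mk = -4  [terminal]
30. n15.idx = -9  [(if S.depth then e₁.mk else e₀.mk) - 8]
31. n15.key = 6  [e₀.mk + 7]
32. n15.hot = 28  [e₁.mk * 3 + 40]
33. n14.val = 7  [S.idx + 16]
34. n7.cnt = -3  [D₀.val - 33]
35. n7.live = -4  [b.idx + D₁.val - 9]
36. n4.idx = 11  [A.cnt * 2 + 17]
37. n4.key = 26  [A.live + 30]
38. n4.hot = 15  [(if S.depth then A.cnt else A.live) + 19]
39. n0.idx = 10  [S₂.hot - 5]
40. n0.key = 6  [(if S₀.depth then S₂.hot else S₁.idx) - 15]
41. n0.hot = 25  [S₁.idx * 2 - 17]

6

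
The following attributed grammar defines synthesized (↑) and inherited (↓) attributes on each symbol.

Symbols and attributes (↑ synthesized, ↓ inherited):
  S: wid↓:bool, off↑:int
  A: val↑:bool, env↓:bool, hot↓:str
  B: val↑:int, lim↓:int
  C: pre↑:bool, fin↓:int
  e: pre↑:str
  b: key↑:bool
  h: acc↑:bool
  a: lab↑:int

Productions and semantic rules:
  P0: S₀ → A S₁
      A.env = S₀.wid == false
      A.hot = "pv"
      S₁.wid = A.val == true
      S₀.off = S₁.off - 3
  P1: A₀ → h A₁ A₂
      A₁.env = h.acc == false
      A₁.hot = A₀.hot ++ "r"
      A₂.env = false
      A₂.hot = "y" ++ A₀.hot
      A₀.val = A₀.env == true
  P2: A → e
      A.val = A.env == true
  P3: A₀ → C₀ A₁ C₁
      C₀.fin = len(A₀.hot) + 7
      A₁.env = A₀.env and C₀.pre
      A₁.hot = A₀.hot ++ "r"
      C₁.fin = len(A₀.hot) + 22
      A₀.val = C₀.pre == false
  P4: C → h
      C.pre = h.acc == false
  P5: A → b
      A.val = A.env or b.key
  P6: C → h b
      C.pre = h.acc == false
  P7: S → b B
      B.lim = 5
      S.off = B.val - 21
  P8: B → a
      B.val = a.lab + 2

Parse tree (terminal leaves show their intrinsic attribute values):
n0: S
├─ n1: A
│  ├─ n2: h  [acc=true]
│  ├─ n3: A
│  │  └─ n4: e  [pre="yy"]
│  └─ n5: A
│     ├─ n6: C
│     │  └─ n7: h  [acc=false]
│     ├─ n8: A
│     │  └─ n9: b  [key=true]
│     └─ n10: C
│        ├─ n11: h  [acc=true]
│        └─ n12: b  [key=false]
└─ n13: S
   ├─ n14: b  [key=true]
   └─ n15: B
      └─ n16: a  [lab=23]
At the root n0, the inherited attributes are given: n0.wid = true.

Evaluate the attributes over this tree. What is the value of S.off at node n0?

1. n0.wid = true  [given at root]
2. n1.env = false  [S₀.wid == false]
3. n1.hot = "pv"  ["pv"]
4. n2.acc = true  [terminal]
5. n3.env = false  [h.acc == false]
6. n3.hot = "pvr"  [A₀.hot ++ "r"]
7. n4.pre = "yy"  [terminal]
8. n3.val = false  [A.env == true]
9. n5.env = false  [false]
10. n5.hot = "ypv"  ["y" ++ A₀.hot]
11. n6.fin = 10  [len(A₀.hot) + 7]
12. n7.acc = false  [terminal]
13. n6.pre = true  [h.acc == false]
14. n8.env = false  [A₀.env and C₀.pre]
15. n8.hot = "ypvr"  [A₀.hot ++ "r"]
16. n9.key = true  [terminal]
17. n8.val = true  [A.env or b.key]
18. n10.fin = 25  [len(A₀.hot) + 22]
19. n11.acc = true  [terminal]
20. n12.key = false  [terminal]
21. n10.pre = false  [h.acc == false]
22. n5.val = false  [C₀.pre == false]
23. n1.val = false  [A₀.env == true]
24. n13.wid = false  [A.val == true]
25. n14.key = true  [terminal]
26. n15.lim = 5  [5]
27. n16.lab = 23  [terminal]
28. n15.val = 25  [a.lab + 2]
29. n13.off = 4  [B.val - 21]
30. n0.off = 1  [S₁.off - 3]

1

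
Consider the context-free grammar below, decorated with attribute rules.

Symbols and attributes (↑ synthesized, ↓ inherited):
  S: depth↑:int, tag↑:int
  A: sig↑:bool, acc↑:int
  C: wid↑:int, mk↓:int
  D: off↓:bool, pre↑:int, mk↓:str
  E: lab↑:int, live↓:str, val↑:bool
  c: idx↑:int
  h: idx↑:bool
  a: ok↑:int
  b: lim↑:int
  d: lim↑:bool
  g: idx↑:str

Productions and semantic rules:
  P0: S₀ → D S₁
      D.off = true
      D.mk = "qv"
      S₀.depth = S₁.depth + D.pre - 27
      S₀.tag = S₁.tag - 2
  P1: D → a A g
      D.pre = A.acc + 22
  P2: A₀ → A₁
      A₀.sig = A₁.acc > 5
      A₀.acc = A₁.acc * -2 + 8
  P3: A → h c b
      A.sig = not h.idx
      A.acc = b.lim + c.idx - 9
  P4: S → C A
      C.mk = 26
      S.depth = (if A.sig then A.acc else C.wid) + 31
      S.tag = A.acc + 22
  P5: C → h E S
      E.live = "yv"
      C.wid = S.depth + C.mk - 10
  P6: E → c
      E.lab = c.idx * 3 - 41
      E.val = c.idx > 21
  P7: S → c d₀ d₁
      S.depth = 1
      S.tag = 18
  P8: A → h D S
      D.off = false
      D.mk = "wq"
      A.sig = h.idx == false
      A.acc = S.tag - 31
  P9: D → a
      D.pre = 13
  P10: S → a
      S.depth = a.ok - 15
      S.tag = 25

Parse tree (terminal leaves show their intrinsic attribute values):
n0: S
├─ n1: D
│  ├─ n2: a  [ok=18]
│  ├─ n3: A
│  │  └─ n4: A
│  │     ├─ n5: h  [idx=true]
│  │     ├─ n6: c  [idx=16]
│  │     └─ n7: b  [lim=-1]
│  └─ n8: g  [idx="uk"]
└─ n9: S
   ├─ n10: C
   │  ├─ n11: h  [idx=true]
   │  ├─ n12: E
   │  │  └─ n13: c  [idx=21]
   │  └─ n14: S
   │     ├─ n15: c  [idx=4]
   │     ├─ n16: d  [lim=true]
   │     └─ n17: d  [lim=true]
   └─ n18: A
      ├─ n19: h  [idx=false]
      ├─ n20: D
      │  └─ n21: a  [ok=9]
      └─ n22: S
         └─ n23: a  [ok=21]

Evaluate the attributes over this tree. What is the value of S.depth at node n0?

1. n1.off = true  [true]
2. n1.mk = "qv"  ["qv"]
3. n2.ok = 18  [terminal]
4. n5.idx = true  [terminal]
5. n6.idx = 16  [terminal]
6. n7.lim = -1  [terminal]
7. n4.sig = false  [not h.idx]
8. n4.acc = 6  [b.lim + c.idx - 9]
9. n3.sig = true  [A₁.acc > 5]
10. n3.acc = -4  [A₁.acc * -2 + 8]
11. n8.idx = "uk"  [terminal]
12. n1.pre = 18  [A.acc + 22]
13. n10.mk = 26  [26]
14. n11.idx = true  [terminal]
15. n12.live = "yv"  ["yv"]
16. n13.idx = 21  [terminal]
17. n12.lab = 22  [c.idx * 3 - 41]
18. n12.val = false  [c.idx > 21]
19. n15.idx = 4  [terminal]
20. n16.lim = true  [terminal]
21. n17.lim = true  [terminal]
22. n14.depth = 1  [1]
23. n14.tag = 18  [18]
24. n10.wid = 17  [S.depth + C.mk - 10]
25. n19.idx = false  [terminal]
26. n20.off = false  [false]
27. n20.mk = "wq"  ["wq"]
28. n21.ok = 9  [terminal]
29. n20.pre = 13  [13]
30. n23.ok = 21  [terminal]
31. n22.depth = 6  [a.ok - 15]
32. n22.tag = 25  [25]
33. n18.sig = true  [h.idx == false]
34. n18.acc = -6  [S.tag - 31]
35. n9.depth = 25  [(if A.sig then A.acc else C.wid) + 31]
36. n9.tag = 16  [A.acc + 22]
37. n0.depth = 16  [S₁.depth + D.pre - 27]
38. n0.tag = 14  [S₁.tag - 2]

16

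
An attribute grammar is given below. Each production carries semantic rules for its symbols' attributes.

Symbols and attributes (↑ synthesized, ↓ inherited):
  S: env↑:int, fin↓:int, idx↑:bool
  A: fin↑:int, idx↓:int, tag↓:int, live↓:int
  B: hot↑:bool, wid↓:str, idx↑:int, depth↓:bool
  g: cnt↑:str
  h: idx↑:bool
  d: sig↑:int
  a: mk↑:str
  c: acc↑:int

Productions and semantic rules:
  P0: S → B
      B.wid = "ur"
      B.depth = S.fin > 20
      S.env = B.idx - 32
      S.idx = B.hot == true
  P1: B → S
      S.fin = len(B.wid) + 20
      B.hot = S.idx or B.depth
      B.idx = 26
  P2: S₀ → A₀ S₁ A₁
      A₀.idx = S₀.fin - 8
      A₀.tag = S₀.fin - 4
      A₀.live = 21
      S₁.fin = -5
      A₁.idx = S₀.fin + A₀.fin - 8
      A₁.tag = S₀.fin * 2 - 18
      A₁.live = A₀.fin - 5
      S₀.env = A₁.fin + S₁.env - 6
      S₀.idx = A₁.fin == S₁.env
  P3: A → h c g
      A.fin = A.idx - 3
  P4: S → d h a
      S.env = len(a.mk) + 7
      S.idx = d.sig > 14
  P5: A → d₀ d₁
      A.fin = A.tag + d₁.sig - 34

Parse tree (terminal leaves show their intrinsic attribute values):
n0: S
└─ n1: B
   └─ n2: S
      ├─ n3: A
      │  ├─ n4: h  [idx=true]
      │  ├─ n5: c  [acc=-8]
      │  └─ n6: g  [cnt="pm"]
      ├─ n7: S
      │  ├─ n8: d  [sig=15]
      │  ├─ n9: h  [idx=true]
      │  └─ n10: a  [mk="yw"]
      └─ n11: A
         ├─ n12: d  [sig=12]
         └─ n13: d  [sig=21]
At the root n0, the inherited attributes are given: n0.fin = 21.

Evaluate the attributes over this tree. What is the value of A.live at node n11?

6

1. n0.fin = 21  [given at root]
2. n1.wid = "ur"  ["ur"]
3. n1.depth = true  [S.fin > 20]
4. n2.fin = 22  [len(B.wid) + 20]
5. n3.idx = 14  [S₀.fin - 8]
6. n3.tag = 18  [S₀.fin - 4]
7. n3.live = 21  [21]
8. n4.idx = true  [terminal]
9. n5.acc = -8  [terminal]
10. n6.cnt = "pm"  [terminal]
11. n3.fin = 11  [A.idx - 3]
12. n7.fin = -5  [-5]
13. n8.sig = 15  [terminal]
14. n9.idx = true  [terminal]
15. n10.mk = "yw"  [terminal]
16. n7.env = 9  [len(a.mk) + 7]
17. n7.idx = true  [d.sig > 14]
18. n11.idx = 25  [S₀.fin + A₀.fin - 8]
19. n11.tag = 26  [S₀.fin * 2 - 18]
20. n11.live = 6  [A₀.fin - 5]
21. n12.sig = 12  [terminal]
22. n13.sig = 21  [terminal]
23. n11.fin = 13  [A.tag + d₁.sig - 34]
24. n2.env = 16  [A₁.fin + S₁.env - 6]
25. n2.idx = false  [A₁.fin == S₁.env]
26. n1.hot = true  [S.idx or B.depth]
27. n1.idx = 26  [26]
28. n0.env = -6  [B.idx - 32]
29. n0.idx = true  [B.hot == true]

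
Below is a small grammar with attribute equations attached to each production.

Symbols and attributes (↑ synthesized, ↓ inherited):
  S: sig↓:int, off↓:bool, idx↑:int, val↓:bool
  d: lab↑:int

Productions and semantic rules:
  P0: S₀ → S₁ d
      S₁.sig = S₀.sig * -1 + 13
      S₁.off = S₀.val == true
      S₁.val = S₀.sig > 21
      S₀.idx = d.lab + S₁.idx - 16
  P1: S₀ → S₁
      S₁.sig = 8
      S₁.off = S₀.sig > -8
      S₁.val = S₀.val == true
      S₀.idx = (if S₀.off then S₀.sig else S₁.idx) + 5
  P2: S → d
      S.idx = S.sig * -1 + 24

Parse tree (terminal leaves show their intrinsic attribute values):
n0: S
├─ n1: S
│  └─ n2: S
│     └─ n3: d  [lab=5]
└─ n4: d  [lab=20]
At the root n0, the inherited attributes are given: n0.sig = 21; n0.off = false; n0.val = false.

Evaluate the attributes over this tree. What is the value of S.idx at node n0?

1. n0.sig = 21  [given at root]
2. n0.off = false  [given at root]
3. n0.val = false  [given at root]
4. n1.sig = -8  [S₀.sig * -1 + 13]
5. n1.off = false  [S₀.val == true]
6. n1.val = false  [S₀.sig > 21]
7. n2.sig = 8  [8]
8. n2.off = false  [S₀.sig > -8]
9. n2.val = false  [S₀.val == true]
10. n3.lab = 5  [terminal]
11. n2.idx = 16  [S.sig * -1 + 24]
12. n1.idx = 21  [(if S₀.off then S₀.sig else S₁.idx) + 5]
13. n4.lab = 20  [terminal]
14. n0.idx = 25  [d.lab + S₁.idx - 16]

25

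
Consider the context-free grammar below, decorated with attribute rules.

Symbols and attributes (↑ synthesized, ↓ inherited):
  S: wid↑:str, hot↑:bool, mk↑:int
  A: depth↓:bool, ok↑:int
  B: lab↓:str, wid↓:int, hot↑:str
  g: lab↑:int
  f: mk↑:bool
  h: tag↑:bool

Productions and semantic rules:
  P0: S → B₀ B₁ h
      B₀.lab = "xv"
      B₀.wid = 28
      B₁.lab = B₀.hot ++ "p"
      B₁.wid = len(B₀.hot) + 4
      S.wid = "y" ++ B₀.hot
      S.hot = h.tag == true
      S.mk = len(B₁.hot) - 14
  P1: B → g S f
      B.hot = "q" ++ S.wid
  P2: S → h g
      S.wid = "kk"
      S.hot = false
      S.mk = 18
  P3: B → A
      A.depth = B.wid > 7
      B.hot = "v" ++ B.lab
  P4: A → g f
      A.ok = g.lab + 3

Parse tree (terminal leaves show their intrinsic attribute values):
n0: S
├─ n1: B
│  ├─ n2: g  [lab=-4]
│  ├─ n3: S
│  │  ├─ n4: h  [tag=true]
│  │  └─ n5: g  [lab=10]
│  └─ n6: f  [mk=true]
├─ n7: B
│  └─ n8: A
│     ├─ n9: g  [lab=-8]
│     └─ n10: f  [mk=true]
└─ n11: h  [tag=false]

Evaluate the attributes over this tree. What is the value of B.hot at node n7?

1. n1.lab = "xv"  ["xv"]
2. n1.wid = 28  [28]
3. n2.lab = -4  [terminal]
4. n4.tag = true  [terminal]
5. n5.lab = 10  [terminal]
6. n3.wid = "kk"  ["kk"]
7. n3.hot = false  [false]
8. n3.mk = 18  [18]
9. n6.mk = true  [terminal]
10. n1.hot = "qkk"  ["q" ++ S.wid]
11. n7.lab = "qkkp"  [B₀.hot ++ "p"]
12. n7.wid = 7  [len(B₀.hot) + 4]
13. n8.depth = false  [B.wid > 7]
14. n9.lab = -8  [terminal]
15. n10.mk = true  [terminal]
16. n8.ok = -5  [g.lab + 3]
17. n7.hot = "vqkkp"  ["v" ++ B.lab]
18. n11.tag = false  [terminal]
19. n0.wid = "yqkk"  ["y" ++ B₀.hot]
20. n0.hot = false  [h.tag == true]
21. n0.mk = -9  [len(B₁.hot) - 14]

"vqkkp"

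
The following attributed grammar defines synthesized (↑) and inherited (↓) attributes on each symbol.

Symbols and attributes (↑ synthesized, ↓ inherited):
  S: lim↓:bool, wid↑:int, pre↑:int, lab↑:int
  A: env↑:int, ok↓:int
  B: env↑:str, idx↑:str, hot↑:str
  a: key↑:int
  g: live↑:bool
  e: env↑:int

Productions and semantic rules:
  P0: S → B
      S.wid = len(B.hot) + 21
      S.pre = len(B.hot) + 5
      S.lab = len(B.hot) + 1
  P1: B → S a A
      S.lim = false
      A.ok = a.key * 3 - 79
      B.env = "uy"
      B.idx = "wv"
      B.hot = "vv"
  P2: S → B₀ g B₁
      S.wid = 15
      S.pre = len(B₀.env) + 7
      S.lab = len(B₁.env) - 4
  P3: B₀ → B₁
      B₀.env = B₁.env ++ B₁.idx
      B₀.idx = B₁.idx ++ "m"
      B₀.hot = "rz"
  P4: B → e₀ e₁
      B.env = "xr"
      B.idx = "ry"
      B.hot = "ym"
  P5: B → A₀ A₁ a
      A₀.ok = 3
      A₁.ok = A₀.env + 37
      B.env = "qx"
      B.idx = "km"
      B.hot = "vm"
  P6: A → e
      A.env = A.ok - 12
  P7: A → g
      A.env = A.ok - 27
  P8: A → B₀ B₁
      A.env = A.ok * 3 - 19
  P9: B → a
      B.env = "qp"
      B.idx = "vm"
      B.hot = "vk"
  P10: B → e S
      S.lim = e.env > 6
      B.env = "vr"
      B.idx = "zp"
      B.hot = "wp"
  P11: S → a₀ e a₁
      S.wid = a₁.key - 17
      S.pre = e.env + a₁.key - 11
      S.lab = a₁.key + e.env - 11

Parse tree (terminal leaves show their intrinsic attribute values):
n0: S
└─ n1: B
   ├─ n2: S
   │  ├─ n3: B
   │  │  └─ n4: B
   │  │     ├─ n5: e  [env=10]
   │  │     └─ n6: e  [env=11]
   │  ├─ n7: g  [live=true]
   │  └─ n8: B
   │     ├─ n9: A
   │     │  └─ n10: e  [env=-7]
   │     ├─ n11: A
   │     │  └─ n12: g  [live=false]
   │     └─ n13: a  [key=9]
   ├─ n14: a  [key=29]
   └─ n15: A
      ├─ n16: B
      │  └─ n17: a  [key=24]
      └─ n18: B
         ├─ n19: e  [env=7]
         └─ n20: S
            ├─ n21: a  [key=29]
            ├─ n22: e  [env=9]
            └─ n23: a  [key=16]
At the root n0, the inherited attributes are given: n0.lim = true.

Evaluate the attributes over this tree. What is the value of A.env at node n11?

1. n0.lim = true  [given at root]
2. n2.lim = false  [false]
3. n5.env = 10  [terminal]
4. n6.env = 11  [terminal]
5. n4.env = "xr"  ["xr"]
6. n4.idx = "ry"  ["ry"]
7. n4.hot = "ym"  ["ym"]
8. n3.env = "xrry"  [B₁.env ++ B₁.idx]
9. n3.idx = "rym"  [B₁.idx ++ "m"]
10. n3.hot = "rz"  ["rz"]
11. n7.live = true  [terminal]
12. n9.ok = 3  [3]
13. n10.env = -7  [terminal]
14. n9.env = -9  [A.ok - 12]
15. n11.ok = 28  [A₀.env + 37]
16. n12.live = false  [terminal]
17. n11.env = 1  [A.ok - 27]
18. n13.key = 9  [terminal]
19. n8.env = "qx"  ["qx"]
20. n8.idx = "km"  ["km"]
21. n8.hot = "vm"  ["vm"]
22. n2.wid = 15  [15]
23. n2.pre = 11  [len(B₀.env) + 7]
24. n2.lab = -2  [len(B₁.env) - 4]
25. n14.key = 29  [terminal]
26. n15.ok = 8  [a.key * 3 - 79]
27. n17.key = 24  [terminal]
28. n16.env = "qp"  ["qp"]
29. n16.idx = "vm"  ["vm"]
30. n16.hot = "vk"  ["vk"]
31. n19.env = 7  [terminal]
32. n20.lim = true  [e.env > 6]
33. n21.key = 29  [terminal]
34. n22.env = 9  [terminal]
35. n23.key = 16  [terminal]
36. n20.wid = -1  [a₁.key - 17]
37. n20.pre = 14  [e.env + a₁.key - 11]
38. n20.lab = 14  [a₁.key + e.env - 11]
39. n18.env = "vr"  ["vr"]
40. n18.idx = "zp"  ["zp"]
41. n18.hot = "wp"  ["wp"]
42. n15.env = 5  [A.ok * 3 - 19]
43. n1.env = "uy"  ["uy"]
44. n1.idx = "wv"  ["wv"]
45. n1.hot = "vv"  ["vv"]
46. n0.wid = 23  [len(B.hot) + 21]
47. n0.pre = 7  [len(B.hot) + 5]
48. n0.lab = 3  [len(B.hot) + 1]

1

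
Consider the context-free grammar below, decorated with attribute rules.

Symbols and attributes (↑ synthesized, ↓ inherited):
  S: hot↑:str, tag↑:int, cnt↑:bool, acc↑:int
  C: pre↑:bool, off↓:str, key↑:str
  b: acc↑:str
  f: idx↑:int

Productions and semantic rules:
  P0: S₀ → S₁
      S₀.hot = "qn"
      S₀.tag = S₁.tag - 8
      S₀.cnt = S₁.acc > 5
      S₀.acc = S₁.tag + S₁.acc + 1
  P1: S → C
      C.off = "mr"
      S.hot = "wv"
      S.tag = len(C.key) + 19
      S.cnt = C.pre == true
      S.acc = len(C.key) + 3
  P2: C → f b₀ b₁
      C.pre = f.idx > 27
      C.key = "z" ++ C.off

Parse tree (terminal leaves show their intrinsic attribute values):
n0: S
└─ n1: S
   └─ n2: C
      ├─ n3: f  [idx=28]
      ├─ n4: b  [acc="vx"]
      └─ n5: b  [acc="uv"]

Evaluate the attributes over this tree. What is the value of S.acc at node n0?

1. n2.off = "mr"  ["mr"]
2. n3.idx = 28  [terminal]
3. n4.acc = "vx"  [terminal]
4. n5.acc = "uv"  [terminal]
5. n2.pre = true  [f.idx > 27]
6. n2.key = "zmr"  ["z" ++ C.off]
7. n1.hot = "wv"  ["wv"]
8. n1.tag = 22  [len(C.key) + 19]
9. n1.cnt = true  [C.pre == true]
10. n1.acc = 6  [len(C.key) + 3]
11. n0.hot = "qn"  ["qn"]
12. n0.tag = 14  [S₁.tag - 8]
13. n0.cnt = true  [S₁.acc > 5]
14. n0.acc = 29  [S₁.tag + S₁.acc + 1]

29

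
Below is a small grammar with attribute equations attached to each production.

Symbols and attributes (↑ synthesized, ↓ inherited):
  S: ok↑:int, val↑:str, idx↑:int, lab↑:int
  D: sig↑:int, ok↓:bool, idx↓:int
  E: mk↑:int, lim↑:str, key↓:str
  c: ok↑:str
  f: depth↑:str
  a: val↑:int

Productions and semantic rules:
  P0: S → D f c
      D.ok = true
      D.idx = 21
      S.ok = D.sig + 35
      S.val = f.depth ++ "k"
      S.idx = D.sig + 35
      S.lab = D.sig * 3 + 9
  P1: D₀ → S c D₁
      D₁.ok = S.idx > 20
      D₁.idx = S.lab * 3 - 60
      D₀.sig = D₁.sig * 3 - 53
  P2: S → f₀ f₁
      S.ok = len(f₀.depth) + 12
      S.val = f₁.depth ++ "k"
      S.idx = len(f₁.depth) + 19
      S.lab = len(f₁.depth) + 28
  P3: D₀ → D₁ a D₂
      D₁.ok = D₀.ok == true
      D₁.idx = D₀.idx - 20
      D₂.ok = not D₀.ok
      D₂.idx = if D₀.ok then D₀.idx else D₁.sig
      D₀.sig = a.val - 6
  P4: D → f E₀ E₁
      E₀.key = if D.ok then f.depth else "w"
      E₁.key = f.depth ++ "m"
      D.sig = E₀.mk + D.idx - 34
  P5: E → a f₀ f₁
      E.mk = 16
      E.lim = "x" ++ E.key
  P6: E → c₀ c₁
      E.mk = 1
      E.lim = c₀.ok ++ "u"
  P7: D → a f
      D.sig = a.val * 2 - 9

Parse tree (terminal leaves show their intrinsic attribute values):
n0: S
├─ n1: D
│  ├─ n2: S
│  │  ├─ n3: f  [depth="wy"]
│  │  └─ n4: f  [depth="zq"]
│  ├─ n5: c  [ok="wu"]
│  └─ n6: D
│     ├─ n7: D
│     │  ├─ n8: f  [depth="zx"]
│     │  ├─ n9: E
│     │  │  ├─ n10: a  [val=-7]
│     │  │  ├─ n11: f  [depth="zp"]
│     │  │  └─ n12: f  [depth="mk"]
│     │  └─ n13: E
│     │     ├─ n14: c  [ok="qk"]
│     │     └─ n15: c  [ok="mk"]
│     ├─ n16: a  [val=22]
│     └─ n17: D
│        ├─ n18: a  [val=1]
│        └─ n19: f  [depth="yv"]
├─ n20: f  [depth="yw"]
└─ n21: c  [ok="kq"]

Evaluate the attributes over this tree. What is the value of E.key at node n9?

1. n1.ok = true  [true]
2. n1.idx = 21  [21]
3. n3.depth = "wy"  [terminal]
4. n4.depth = "zq"  [terminal]
5. n2.ok = 14  [len(f₀.depth) + 12]
6. n2.val = "zqk"  [f₁.depth ++ "k"]
7. n2.idx = 21  [len(f₁.depth) + 19]
8. n2.lab = 30  [len(f₁.depth) + 28]
9. n5.ok = "wu"  [terminal]
10. n6.ok = true  [S.idx > 20]
11. n6.idx = 30  [S.lab * 3 - 60]
12. n7.ok = true  [D₀.ok == true]
13. n7.idx = 10  [D₀.idx - 20]
14. n8.depth = "zx"  [terminal]
15. n9.key = "zx"  [if D.ok then f.depth else "w"]
16. n10.val = -7  [terminal]
17. n11.depth = "zp"  [terminal]
18. n12.depth = "mk"  [terminal]
19. n9.mk = 16  [16]
20. n9.lim = "xzx"  ["x" ++ E.key]
21. n13.key = "zxm"  [f.depth ++ "m"]
22. n14.ok = "qk"  [terminal]
23. n15.ok = "mk"  [terminal]
24. n13.mk = 1  [1]
25. n13.lim = "qku"  [c₀.ok ++ "u"]
26. n7.sig = -8  [E₀.mk + D.idx - 34]
27. n16.val = 22  [terminal]
28. n17.ok = false  [not D₀.ok]
29. n17.idx = 30  [if D₀.ok then D₀.idx else D₁.sig]
30. n18.val = 1  [terminal]
31. n19.depth = "yv"  [terminal]
32. n17.sig = -7  [a.val * 2 - 9]
33. n6.sig = 16  [a.val - 6]
34. n1.sig = -5  [D₁.sig * 3 - 53]
35. n20.depth = "yw"  [terminal]
36. n21.ok = "kq"  [terminal]
37. n0.ok = 30  [D.sig + 35]
38. n0.val = "ywk"  [f.depth ++ "k"]
39. n0.idx = 30  [D.sig + 35]
40. n0.lab = -6  [D.sig * 3 + 9]

"zx"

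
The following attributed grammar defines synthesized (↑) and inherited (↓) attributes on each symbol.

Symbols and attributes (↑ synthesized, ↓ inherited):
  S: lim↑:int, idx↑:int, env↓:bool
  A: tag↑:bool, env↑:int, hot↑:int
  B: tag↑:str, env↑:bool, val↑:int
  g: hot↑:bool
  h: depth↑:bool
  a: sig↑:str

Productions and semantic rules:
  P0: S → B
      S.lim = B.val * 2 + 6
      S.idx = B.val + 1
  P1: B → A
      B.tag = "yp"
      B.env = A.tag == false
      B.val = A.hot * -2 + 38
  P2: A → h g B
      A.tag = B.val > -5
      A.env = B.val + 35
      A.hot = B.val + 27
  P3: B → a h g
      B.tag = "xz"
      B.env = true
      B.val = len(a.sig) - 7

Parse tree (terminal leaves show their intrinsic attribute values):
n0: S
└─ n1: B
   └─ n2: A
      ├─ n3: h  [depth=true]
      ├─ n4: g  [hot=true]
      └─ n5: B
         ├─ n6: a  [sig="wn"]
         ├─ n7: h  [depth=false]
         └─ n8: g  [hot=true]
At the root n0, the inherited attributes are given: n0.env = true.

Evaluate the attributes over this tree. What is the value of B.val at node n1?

1. n0.env = true  [given at root]
2. n3.depth = true  [terminal]
3. n4.hot = true  [terminal]
4. n6.sig = "wn"  [terminal]
5. n7.depth = false  [terminal]
6. n8.hot = true  [terminal]
7. n5.tag = "xz"  ["xz"]
8. n5.env = true  [true]
9. n5.val = -5  [len(a.sig) - 7]
10. n2.tag = false  [B.val > -5]
11. n2.env = 30  [B.val + 35]
12. n2.hot = 22  [B.val + 27]
13. n1.tag = "yp"  ["yp"]
14. n1.env = true  [A.tag == false]
15. n1.val = -6  [A.hot * -2 + 38]
16. n0.lim = -6  [B.val * 2 + 6]
17. n0.idx = -5  [B.val + 1]

-6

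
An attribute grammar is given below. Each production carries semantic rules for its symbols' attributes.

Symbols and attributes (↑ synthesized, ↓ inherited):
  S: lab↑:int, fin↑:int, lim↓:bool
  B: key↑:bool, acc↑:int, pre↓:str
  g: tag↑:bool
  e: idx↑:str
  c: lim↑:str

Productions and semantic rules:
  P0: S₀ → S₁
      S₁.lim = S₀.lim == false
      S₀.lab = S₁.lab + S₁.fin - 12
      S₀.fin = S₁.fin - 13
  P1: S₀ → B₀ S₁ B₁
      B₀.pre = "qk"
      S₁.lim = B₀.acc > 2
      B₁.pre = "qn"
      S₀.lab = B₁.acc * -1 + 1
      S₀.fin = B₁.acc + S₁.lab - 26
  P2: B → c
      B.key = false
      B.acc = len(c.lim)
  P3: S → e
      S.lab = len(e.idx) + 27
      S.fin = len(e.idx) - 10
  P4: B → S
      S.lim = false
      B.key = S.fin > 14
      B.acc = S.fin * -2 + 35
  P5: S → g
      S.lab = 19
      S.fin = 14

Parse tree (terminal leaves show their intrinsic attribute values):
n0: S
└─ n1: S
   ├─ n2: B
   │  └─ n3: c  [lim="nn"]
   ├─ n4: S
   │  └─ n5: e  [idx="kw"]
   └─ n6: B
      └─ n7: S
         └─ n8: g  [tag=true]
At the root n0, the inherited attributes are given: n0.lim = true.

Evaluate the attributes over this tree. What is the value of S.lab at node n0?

1. n0.lim = true  [given at root]
2. n1.lim = false  [S₀.lim == false]
3. n2.pre = "qk"  ["qk"]
4. n3.lim = "nn"  [terminal]
5. n2.key = false  [false]
6. n2.acc = 2  [len(c.lim)]
7. n4.lim = false  [B₀.acc > 2]
8. n5.idx = "kw"  [terminal]
9. n4.lab = 29  [len(e.idx) + 27]
10. n4.fin = -8  [len(e.idx) - 10]
11. n6.pre = "qn"  ["qn"]
12. n7.lim = false  [false]
13. n8.tag = true  [terminal]
14. n7.lab = 19  [19]
15. n7.fin = 14  [14]
16. n6.key = false  [S.fin > 14]
17. n6.acc = 7  [S.fin * -2 + 35]
18. n1.lab = -6  [B₁.acc * -1 + 1]
19. n1.fin = 10  [B₁.acc + S₁.lab - 26]
20. n0.lab = -8  [S₁.lab + S₁.fin - 12]
21. n0.fin = -3  [S₁.fin - 13]

-8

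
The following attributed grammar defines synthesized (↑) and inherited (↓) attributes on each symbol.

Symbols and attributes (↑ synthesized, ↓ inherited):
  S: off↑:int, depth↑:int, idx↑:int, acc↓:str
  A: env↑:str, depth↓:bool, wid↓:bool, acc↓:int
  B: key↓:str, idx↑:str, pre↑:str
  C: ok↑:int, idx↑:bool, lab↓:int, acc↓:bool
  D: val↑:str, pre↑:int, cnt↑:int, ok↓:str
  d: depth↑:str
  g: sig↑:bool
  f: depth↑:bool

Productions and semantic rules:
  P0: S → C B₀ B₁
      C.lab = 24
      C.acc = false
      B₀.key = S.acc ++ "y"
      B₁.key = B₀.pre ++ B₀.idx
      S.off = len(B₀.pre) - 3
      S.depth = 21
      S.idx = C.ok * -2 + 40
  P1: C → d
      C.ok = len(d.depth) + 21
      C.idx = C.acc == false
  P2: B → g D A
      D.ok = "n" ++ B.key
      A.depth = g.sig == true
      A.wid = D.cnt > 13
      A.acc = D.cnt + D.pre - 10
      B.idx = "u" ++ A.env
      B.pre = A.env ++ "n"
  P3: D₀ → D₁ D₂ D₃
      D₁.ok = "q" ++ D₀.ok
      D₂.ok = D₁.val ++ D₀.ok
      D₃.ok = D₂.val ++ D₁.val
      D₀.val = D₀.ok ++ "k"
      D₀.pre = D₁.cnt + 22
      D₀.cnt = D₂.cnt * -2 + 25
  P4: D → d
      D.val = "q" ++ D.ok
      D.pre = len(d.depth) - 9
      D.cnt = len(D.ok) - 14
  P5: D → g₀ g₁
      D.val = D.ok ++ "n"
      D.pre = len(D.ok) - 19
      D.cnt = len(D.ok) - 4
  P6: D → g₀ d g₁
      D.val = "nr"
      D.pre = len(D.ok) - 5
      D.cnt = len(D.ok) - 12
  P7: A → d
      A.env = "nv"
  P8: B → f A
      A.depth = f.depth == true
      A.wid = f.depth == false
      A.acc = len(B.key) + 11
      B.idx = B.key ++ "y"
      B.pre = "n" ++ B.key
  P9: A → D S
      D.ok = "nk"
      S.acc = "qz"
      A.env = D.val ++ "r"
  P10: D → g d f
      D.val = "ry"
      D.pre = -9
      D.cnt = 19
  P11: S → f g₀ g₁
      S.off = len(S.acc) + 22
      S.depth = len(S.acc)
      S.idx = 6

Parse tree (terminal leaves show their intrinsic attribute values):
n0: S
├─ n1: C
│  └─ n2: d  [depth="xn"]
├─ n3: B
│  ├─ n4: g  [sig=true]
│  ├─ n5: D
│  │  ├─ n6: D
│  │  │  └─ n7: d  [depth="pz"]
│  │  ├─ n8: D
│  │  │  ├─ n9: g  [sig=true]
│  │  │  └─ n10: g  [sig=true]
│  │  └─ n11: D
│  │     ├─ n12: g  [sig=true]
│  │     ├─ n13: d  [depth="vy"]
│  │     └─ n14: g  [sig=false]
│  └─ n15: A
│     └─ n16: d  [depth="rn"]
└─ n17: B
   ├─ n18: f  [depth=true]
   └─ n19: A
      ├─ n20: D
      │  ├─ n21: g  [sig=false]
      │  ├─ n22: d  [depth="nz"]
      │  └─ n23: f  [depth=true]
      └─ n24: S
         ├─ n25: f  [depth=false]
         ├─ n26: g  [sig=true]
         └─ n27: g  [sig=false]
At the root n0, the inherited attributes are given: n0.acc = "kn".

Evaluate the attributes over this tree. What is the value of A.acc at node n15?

1. n0.acc = "kn"  [given at root]
2. n1.lab = 24  [24]
3. n1.acc = false  [false]
4. n2.depth = "xn"  [terminal]
5. n1.ok = 23  [len(d.depth) + 21]
6. n1.idx = true  [C.acc == false]
7. n3.key = "kny"  [S.acc ++ "y"]
8. n4.sig = true  [terminal]
9. n5.ok = "nkny"  ["n" ++ B.key]
10. n6.ok = "qnkny"  ["q" ++ D₀.ok]
11. n7.depth = "pz"  [terminal]
12. n6.val = "qqnkny"  ["q" ++ D.ok]
13. n6.pre = -7  [len(d.depth) - 9]
14. n6.cnt = -9  [len(D.ok) - 14]
15. n8.ok = "qqnknynkny"  [D₁.val ++ D₀.ok]
16. n9.sig = true  [terminal]
17. n10.sig = true  [terminal]
18. n8.val = "qqnknynknyn"  [D.ok ++ "n"]
19. n8.pre = -9  [len(D.ok) - 19]
20. n8.cnt = 6  [len(D.ok) - 4]
21. n11.ok = "qqnknynknynqqnkny"  [D₂.val ++ D₁.val]
22. n12.sig = true  [terminal]
23. n13.depth = "vy"  [terminal]
24. n14.sig = false  [terminal]
25. n11.val = "nr"  ["nr"]
26. n11.pre = 12  [len(D.ok) - 5]
27. n11.cnt = 5  [len(D.ok) - 12]
28. n5.val = "nknyk"  [D₀.ok ++ "k"]
29. n5.pre = 13  [D₁.cnt + 22]
30. n5.cnt = 13  [D₂.cnt * -2 + 25]
31. n15.depth = true  [g.sig == true]
32. n15.wid = false  [D.cnt > 13]
33. n15.acc = 16  [D.cnt + D.pre - 10]
34. n16.depth = "rn"  [terminal]
35. n15.env = "nv"  ["nv"]
36. n3.idx = "unv"  ["u" ++ A.env]
37. n3.pre = "nvn"  [A.env ++ "n"]
38. n17.key = "nvnunv"  [B₀.pre ++ B₀.idx]
39. n18.depth = true  [terminal]
40. n19.depth = true  [f.depth == true]
41. n19.wid = false  [f.depth == false]
42. n19.acc = 17  [len(B.key) + 11]
43. n20.ok = "nk"  ["nk"]
44. n21.sig = false  [terminal]
45. n22.depth = "nz"  [terminal]
46. n23.depth = true  [terminal]
47. n20.val = "ry"  ["ry"]
48. n20.pre = -9  [-9]
49. n20.cnt = 19  [19]
50. n24.acc = "qz"  ["qz"]
51. n25.depth = false  [terminal]
52. n26.sig = true  [terminal]
53. n27.sig = false  [terminal]
54. n24.off = 24  [len(S.acc) + 22]
55. n24.depth = 2  [len(S.acc)]
56. n24.idx = 6  [6]
57. n19.env = "ryr"  [D.val ++ "r"]
58. n17.idx = "nvnunvy"  [B.key ++ "y"]
59. n17.pre = "nnvnunv"  ["n" ++ B.key]
60. n0.off = 0  [len(B₀.pre) - 3]
61. n0.depth = 21  [21]
62. n0.idx = -6  [C.ok * -2 + 40]

16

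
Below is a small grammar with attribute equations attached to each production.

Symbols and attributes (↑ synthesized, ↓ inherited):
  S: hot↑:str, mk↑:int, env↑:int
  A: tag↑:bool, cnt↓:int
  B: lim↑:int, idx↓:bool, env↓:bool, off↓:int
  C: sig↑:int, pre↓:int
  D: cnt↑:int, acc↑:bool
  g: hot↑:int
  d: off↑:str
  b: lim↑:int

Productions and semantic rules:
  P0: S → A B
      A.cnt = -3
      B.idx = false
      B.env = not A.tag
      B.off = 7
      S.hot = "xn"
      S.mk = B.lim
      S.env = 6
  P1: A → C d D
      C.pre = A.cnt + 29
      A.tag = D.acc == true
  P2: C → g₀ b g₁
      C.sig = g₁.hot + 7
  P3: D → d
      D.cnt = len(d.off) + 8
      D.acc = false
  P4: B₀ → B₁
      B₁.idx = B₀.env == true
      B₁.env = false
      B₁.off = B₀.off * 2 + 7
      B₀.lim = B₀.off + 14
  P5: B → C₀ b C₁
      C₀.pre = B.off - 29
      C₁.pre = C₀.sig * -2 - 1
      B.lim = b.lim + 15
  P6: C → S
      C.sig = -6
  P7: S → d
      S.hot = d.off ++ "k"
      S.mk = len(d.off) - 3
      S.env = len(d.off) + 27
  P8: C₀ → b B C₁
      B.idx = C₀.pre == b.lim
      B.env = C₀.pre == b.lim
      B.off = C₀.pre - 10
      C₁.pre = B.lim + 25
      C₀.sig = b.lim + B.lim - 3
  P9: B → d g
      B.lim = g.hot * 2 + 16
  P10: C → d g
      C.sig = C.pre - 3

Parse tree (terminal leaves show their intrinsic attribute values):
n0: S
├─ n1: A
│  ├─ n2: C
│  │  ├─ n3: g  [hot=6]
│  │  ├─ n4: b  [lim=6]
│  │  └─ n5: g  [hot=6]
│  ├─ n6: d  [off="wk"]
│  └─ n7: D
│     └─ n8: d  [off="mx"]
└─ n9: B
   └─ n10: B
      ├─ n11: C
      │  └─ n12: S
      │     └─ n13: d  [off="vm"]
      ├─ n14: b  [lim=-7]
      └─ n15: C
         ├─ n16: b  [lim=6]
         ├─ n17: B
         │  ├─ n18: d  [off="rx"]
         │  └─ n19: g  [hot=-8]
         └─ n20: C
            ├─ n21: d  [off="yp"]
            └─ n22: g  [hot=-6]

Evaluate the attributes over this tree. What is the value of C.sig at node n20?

1. n1.cnt = -3  [-3]
2. n2.pre = 26  [A.cnt + 29]
3. n3.hot = 6  [terminal]
4. n4.lim = 6  [terminal]
5. n5.hot = 6  [terminal]
6. n2.sig = 13  [g₁.hot + 7]
7. n6.off = "wk"  [terminal]
8. n8.off = "mx"  [terminal]
9. n7.cnt = 10  [len(d.off) + 8]
10. n7.acc = false  [false]
11. n1.tag = false  [D.acc == true]
12. n9.idx = false  [false]
13. n9.env = true  [not A.tag]
14. n9.off = 7  [7]
15. n10.idx = true  [B₀.env == true]
16. n10.env = false  [false]
17. n10.off = 21  [B₀.off * 2 + 7]
18. n11.pre = -8  [B.off - 29]
19. n13.off = "vm"  [terminal]
20. n12.hot = "vmk"  [d.off ++ "k"]
21. n12.mk = -1  [len(d.off) - 3]
22. n12.env = 29  [len(d.off) + 27]
23. n11.sig = -6  [-6]
24. n14.lim = -7  [terminal]
25. n15.pre = 11  [C₀.sig * -2 - 1]
26. n16.lim = 6  [terminal]
27. n17.idx = false  [C₀.pre == b.lim]
28. n17.env = false  [C₀.pre == b.lim]
29. n17.off = 1  [C₀.pre - 10]
30. n18.off = "rx"  [terminal]
31. n19.hot = -8  [terminal]
32. n17.lim = 0  [g.hot * 2 + 16]
33. n20.pre = 25  [B.lim + 25]
34. n21.off = "yp"  [terminal]
35. n22.hot = -6  [terminal]
36. n20.sig = 22  [C.pre - 3]
37. n15.sig = 3  [b.lim + B.lim - 3]
38. n10.lim = 8  [b.lim + 15]
39. n9.lim = 21  [B₀.off + 14]
40. n0.hot = "xn"  ["xn"]
41. n0.mk = 21  [B.lim]
42. n0.env = 6  [6]

22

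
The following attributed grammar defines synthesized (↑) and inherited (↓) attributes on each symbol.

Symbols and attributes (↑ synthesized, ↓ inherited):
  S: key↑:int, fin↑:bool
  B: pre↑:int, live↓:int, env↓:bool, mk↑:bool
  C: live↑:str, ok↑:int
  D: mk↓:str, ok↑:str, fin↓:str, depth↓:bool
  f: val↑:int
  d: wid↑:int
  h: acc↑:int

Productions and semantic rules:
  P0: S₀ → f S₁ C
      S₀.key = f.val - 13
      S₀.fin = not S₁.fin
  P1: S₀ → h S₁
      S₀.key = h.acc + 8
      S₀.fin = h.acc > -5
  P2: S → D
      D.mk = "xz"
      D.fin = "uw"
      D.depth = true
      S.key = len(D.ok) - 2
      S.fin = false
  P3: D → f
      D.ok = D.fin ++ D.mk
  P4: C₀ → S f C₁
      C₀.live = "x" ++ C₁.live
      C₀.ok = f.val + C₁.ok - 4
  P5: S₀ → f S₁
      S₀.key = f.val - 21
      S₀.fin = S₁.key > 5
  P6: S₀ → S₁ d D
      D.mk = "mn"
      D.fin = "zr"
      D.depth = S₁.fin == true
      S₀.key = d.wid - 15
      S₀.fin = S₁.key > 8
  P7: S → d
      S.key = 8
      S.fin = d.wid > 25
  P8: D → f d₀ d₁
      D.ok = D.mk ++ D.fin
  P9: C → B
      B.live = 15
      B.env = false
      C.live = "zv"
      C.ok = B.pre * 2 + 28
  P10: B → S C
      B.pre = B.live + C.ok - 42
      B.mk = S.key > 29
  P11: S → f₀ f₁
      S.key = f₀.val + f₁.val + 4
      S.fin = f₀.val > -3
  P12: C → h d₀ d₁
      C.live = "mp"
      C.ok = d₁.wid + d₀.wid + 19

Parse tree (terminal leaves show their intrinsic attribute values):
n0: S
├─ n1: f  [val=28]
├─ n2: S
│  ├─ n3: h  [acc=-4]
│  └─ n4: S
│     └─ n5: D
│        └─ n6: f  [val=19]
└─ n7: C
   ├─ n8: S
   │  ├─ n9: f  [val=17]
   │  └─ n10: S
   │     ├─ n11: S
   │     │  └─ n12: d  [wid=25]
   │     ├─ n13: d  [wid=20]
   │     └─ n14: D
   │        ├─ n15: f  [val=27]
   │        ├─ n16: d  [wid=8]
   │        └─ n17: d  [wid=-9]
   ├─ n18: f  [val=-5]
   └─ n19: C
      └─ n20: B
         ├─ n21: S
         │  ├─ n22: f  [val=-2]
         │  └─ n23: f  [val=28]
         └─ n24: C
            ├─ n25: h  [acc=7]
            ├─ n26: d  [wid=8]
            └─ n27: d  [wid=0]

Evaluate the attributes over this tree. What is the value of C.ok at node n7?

19

1. n1.val = 28  [terminal]
2. n3.acc = -4  [terminal]
3. n5.mk = "xz"  ["xz"]
4. n5.fin = "uw"  ["uw"]
5. n5.depth = true  [true]
6. n6.val = 19  [terminal]
7. n5.ok = "uwxz"  [D.fin ++ D.mk]
8. n4.key = 2  [len(D.ok) - 2]
9. n4.fin = false  [false]
10. n2.key = 4  [h.acc + 8]
11. n2.fin = true  [h.acc > -5]
12. n9.val = 17  [terminal]
13. n12.wid = 25  [terminal]
14. n11.key = 8  [8]
15. n11.fin = false  [d.wid > 25]
16. n13.wid = 20  [terminal]
17. n14.mk = "mn"  ["mn"]
18. n14.fin = "zr"  ["zr"]
19. n14.depth = false  [S₁.fin == true]
20. n15.val = 27  [terminal]
21. n16.wid = 8  [terminal]
22. n17.wid = -9  [terminal]
23. n14.ok = "mnzr"  [D.mk ++ D.fin]
24. n10.key = 5  [d.wid - 15]
25. n10.fin = false  [S₁.key > 8]
26. n8.key = -4  [f.val - 21]
27. n8.fin = false  [S₁.key > 5]
28. n18.val = -5  [terminal]
29. n20.live = 15  [15]
30. n20.env = false  [false]
31. n22.val = -2  [terminal]
32. n23.val = 28  [terminal]
33. n21.key = 30  [f₀.val + f₁.val + 4]
34. n21.fin = true  [f₀.val > -3]
35. n25.acc = 7  [terminal]
36. n26.wid = 8  [terminal]
37. n27.wid = 0  [terminal]
38. n24.live = "mp"  ["mp"]
39. n24.ok = 27  [d₁.wid + d₀.wid + 19]
40. n20.pre = 0  [B.live + C.ok - 42]
41. n20.mk = true  [S.key > 29]
42. n19.live = "zv"  ["zv"]
43. n19.ok = 28  [B.pre * 2 + 28]
44. n7.live = "xzv"  ["x" ++ C₁.live]
45. n7.ok = 19  [f.val + C₁.ok - 4]
46. n0.key = 15  [f.val - 13]
47. n0.fin = false  [not S₁.fin]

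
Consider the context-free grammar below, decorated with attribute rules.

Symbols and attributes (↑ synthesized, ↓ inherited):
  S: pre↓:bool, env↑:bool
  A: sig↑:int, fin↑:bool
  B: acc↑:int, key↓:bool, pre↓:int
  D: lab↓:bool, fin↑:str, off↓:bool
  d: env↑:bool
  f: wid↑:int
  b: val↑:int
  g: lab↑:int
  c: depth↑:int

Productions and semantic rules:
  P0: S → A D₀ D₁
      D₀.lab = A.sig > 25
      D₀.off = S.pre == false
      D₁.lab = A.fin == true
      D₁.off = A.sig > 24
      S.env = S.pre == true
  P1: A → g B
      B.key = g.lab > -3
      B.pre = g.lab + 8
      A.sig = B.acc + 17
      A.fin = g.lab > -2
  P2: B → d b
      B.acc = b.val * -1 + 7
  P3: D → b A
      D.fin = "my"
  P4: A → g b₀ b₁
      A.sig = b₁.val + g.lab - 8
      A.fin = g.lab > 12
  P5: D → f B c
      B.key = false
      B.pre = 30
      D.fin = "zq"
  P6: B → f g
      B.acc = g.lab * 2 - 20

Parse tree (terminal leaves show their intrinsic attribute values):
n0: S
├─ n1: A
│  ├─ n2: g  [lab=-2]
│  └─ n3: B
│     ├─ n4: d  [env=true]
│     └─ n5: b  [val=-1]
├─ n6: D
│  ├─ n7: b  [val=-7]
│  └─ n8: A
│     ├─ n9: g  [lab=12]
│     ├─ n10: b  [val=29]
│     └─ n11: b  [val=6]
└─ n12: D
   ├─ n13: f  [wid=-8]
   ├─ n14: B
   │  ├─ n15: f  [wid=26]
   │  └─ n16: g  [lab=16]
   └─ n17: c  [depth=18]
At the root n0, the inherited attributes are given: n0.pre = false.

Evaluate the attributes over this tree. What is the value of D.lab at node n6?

false

1. n0.pre = false  [given at root]
2. n2.lab = -2  [terminal]
3. n3.key = true  [g.lab > -3]
4. n3.pre = 6  [g.lab + 8]
5. n4.env = true  [terminal]
6. n5.val = -1  [terminal]
7. n3.acc = 8  [b.val * -1 + 7]
8. n1.sig = 25  [B.acc + 17]
9. n1.fin = false  [g.lab > -2]
10. n6.lab = false  [A.sig > 25]
11. n6.off = true  [S.pre == false]
12. n7.val = -7  [terminal]
13. n9.lab = 12  [terminal]
14. n10.val = 29  [terminal]
15. n11.val = 6  [terminal]
16. n8.sig = 10  [b₁.val + g.lab - 8]
17. n8.fin = false  [g.lab > 12]
18. n6.fin = "my"  ["my"]
19. n12.lab = false  [A.fin == true]
20. n12.off = true  [A.sig > 24]
21. n13.wid = -8  [terminal]
22. n14.key = false  [false]
23. n14.pre = 30  [30]
24. n15.wid = 26  [terminal]
25. n16.lab = 16  [terminal]
26. n14.acc = 12  [g.lab * 2 - 20]
27. n17.depth = 18  [terminal]
28. n12.fin = "zq"  ["zq"]
29. n0.env = false  [S.pre == true]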